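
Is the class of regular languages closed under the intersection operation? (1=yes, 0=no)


Regular languages are closed under:
- Union (DFA product construction)
- Intersection (DFA product construction)
- Complement (swap accept/reject states)
- Concatenation (NFA construction)
- Kleene star (NFA construction)
intersection is in this list
Therefore: closed

1


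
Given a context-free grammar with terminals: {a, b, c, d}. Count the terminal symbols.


Terminal symbols: a, b, c, d
Counting each: a (#1), b (#2), c (#3), d (#4)
Total = 4

4


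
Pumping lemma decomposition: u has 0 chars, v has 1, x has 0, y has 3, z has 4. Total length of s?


|s| = |u| + |v| + |x| + |y| + |z|
= 0 + 1 + 0 + 3 + 4
= 1 + 0 + 7
= 1 + 7
= 8

8


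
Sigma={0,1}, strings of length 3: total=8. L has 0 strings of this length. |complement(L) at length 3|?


Alphabet: {0,1}
String length: 3
Total strings of length 3 = 2^3 = 8
Strings in L = 0
Complement = total - |L|
= 8 - 0
= 8

8


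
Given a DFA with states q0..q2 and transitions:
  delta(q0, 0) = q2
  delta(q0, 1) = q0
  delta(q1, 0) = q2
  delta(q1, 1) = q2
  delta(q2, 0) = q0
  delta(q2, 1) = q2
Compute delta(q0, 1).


Looking up transition function:
delta(q0, 1) in the table
Row: q0, Column: 1
Result: q0

q0


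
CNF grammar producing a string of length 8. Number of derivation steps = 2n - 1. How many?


Chomsky Normal Form derivation:
String length n = 8
Each step either:
  - Splits a nonterminal into two (n-1 such steps)
  - Converts a nonterminal to terminal (n such steps)
Total = (n-1) + n = 2n - 1
= 2(8) - 1
= 16 - 1
= 15

15


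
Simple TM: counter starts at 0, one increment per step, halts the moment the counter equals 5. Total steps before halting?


Counter starts at 0. Counting sequence:
  Step 1: counter = 1
  Step 2: counter = 2
  Step 3: counter = 3
  Step 4: counter = 4
  Step 5: counter = 5
Counter reached 5 -> halt
Total steps = 5

5


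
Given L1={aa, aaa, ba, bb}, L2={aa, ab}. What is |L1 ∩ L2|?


L1 = {aa, aaa, ba, bb}
L2 = {aa, ab}
Checking each string in L1 against L2:
  'aa': in L2? Yes
  'aaa': in L2? No
  'ba': in L2? No
  'bb': in L2? No
Intersection = {aa}
|L1 ∩ L2| = 1

1


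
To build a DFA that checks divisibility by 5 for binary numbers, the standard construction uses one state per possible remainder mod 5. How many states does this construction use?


Divisibility by 5 is tracked via the remainder mod 5: 0, 1, ..., 4
The construction assigns one state to each remainder
Number of remainders = 5

5


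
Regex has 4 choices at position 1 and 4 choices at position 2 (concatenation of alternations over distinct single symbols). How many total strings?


First group: 4 alternatives
Second group: 4 alternatives
Concatenation: each choice from group 1 pairs with each from group 2
Total = 4 x 4 = 16

16


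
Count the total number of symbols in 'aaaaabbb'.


String: 'aaaaabbb'
Counting characters:
  'a' appears 5 time(s)
  'b' appears 3 time(s)
Total length = 5 + 3 = 8

8


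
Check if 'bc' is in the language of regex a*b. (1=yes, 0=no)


Pattern: a*b
String: 'bc'
Pattern requires: zero or more 'a's followed by exactly one 'b'
Found 0 leading 'a's
Remaining: 'bc'
Remaining is not 'b' -> no match
Result: 0

0


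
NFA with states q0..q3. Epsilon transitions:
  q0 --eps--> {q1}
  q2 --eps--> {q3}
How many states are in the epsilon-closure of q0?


Starting from q0
Initialize closure = {q0}
Follow epsilon from q0 -> add q1
Final closure: {q0, q1}
Size = 2

2


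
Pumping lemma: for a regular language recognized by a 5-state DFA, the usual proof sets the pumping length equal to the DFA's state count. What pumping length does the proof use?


Pumping lemma for regular languages (standard proof):
Take p = |Q|, the number of DFA states.
Any string of length >= |Q| passes through |Q|+1 states while reading its first |Q| symbols,
so by pigeonhole some state repeats, giving the loop that can be pumped.
Here |Q| = 5
Therefore the proof uses p = 5

5


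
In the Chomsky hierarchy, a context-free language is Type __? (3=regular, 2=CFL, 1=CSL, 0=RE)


Chomsky hierarchy levels:
  Type 3: Regular (DFA/NFA/regex)
  Type 2: Context-free (PDA)
  Type 1: Context-sensitive
  Type 0: Recursively enumerable (TM)
'context-free' corresponds to Type 2

2


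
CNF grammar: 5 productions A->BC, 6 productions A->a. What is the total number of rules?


CNF allows two rule forms:
  A -> BC (binary): 5 rules
  A -> a (terminal): 6 rules
Total = 5 + 6 = 11

11


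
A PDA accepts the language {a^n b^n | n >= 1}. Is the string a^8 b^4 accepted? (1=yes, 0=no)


Language requires equal numbers of a's and b's
PDA pushes for each 'a', pops for each 'b'
Number of a's = 8
Number of b's = 4
8 != 4 -> Reject

0


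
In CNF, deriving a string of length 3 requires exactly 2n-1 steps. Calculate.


Chomsky Normal Form derivation:
String length n = 3
Each step either:
  - Splits a nonterminal into two (n-1 such steps)
  - Converts a nonterminal to terminal (n such steps)
Total = (n-1) + n = 2n - 1
= 2(3) - 1
= 6 - 1
= 5

5


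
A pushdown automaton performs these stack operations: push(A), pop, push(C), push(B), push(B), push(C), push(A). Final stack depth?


Tracing stack operations:
  push(A) -> stack = [A], depth=1
  pop -> removed A, stack = [], depth=0
  push(C) -> stack = [C], depth=1
  push(B) -> stack = [C,B], depth=2
  push(B) -> stack = [C,B,B], depth=3
  push(C) -> stack = [C,B,B,C], depth=4
  push(A) -> stack = [C,B,B,C,A], depth=5
Final depth = 5

5


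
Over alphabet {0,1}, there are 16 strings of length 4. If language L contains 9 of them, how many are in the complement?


Alphabet: {0,1}
String length: 4
Total strings of length 4 = 2^4 = 16
Strings in L = 9
Complement = total - |L|
= 16 - 9
= 7

7


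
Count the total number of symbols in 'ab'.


String: 'ab'
Counting characters:
  'a' appears 1 time(s)
  'b' appears 1 time(s)
Total length = 1 + 1 = 2

2


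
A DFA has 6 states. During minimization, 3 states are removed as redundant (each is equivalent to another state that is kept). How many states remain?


Original DFA: 6 states
Redundant states removed: 3
Minimized states = original - removed
= 6 - 3
= 3

3


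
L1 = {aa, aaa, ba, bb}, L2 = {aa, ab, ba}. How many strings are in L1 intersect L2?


L1 = {aa, aaa, ba, bb}
L2 = {aa, ab, ba}
Checking each string in L1 against L2:
  'aa': in L2? Yes
  'aaa': in L2? No
  'ba': in L2? Yes
  'bb': in L2? No
Intersection = {aa, ba}
|L1 ∩ L2| = 2

2


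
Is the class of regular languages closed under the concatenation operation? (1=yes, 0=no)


Regular languages are closed under:
- Union (DFA product construction)
- Intersection (DFA product construction)
- Complement (swap accept/reject states)
- Concatenation (NFA construction)
- Kleene star (NFA construction)
concatenation is in this list
Therefore: closed

1


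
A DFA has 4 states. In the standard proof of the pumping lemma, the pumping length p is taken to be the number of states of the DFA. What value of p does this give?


Pumping lemma for regular languages (standard proof):
Take p = |Q|, the number of DFA states.
Any string of length >= |Q| passes through |Q|+1 states while reading its first |Q| symbols,
so by pigeonhole some state repeats, giving the loop that can be pumped.
Here |Q| = 4
Therefore the proof uses p = 4

4


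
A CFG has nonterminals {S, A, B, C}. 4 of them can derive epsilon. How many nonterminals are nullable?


Nonterminals: {S, A, B, C}
A nonterminal is nullable if it can derive epsilon
Counting nullable nonterminals: 4
Total nullable = 4

4


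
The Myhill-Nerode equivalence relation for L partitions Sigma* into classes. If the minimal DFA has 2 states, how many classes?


Myhill-Nerode theorem:
Number of equivalence classes = number of states in minimal DFA
Minimal DFA states = 2
Therefore equivalence classes = 2

2


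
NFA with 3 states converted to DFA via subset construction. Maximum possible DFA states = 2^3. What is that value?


NFA has 3 states
Subset construction: each DFA state = subset of NFA states
Maximum subsets = 2^3
2^3 = 8

8


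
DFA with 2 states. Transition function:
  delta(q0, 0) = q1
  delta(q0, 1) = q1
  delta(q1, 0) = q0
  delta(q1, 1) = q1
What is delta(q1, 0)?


Looking up transition function:
delta(q1, 0) in the table
Row: q1, Column: 0
Result: q0

q0


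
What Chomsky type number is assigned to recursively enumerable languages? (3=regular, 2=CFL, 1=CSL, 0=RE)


Chomsky hierarchy levels:
  Type 3: Regular (DFA/NFA/regex)
  Type 2: Context-free (PDA)
  Type 1: Context-sensitive
  Type 0: Recursively enumerable (TM)
'recursively enumerable' corresponds to Type 0

0


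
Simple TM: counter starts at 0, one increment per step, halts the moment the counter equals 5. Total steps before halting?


Counter starts at 0. Counting sequence:
  Step 1: counter = 1
  Step 2: counter = 2
  Step 3: counter = 3
  Step 4: counter = 4
  Step 5: counter = 5
Counter reached 5 -> halt
Total steps = 5

5


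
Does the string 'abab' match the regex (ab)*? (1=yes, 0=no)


Pattern: (ab)*
String: 'abab'
Pattern requires: zero or more repetitions of 'ab'
Pairs: ['ab', 'ab']
All pairs are 'ab'? Yes
Result: 1

1


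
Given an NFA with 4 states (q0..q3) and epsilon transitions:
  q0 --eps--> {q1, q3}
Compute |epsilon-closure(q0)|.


Starting from q0
Initialize closure = {q0}
Follow epsilon from q0 -> add q1
Follow epsilon from q0 -> add q3
Final closure: {q0, q1, q3}
Size = 3

3


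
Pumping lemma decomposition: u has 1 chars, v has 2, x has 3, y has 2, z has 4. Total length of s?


|s| = |u| + |v| + |x| + |y| + |z|
= 1 + 2 + 3 + 2 + 4
= 3 + 3 + 6
= 6 + 6
= 12

12


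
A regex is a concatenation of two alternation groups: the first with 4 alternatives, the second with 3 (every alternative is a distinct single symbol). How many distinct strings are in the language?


First group: 4 alternatives
Second group: 3 alternatives
Concatenation: each choice from group 1 pairs with each from group 2
Total = 4 x 3 = 12

12


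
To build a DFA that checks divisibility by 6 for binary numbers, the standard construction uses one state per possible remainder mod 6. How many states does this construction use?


Divisibility by 6 is tracked via the remainder mod 6: 0, 1, ..., 5
The construction assigns one state to each remainder
Number of remainders = 6

6


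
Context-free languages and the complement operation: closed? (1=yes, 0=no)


CFL closure properties:
  Closed under: union, concatenation, Kleene star
  NOT closed under: intersection, complement
Operation 'complement' is in not-closed list -> No (not closed)

0


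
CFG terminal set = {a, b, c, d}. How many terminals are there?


Terminal symbols: a, b, c, d
Counting each: a (#1), b (#2), c (#3), d (#4)
Total = 4

4


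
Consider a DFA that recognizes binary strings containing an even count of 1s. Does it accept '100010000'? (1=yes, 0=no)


DFA has 2 states: q_even (start, accept=yes) and q_odd
Processing string '100010000' character by character:
  Position 0: read '1', 1-count=1 -> q_odd
  Position 1: read '0', 1-count=1 -> q_odd (no change)
  Position 2: read '0', 1-count=1 -> q_odd (no change)
  Position 3: read '0', 1-count=1 -> q_odd (no change)
  Position 4: read '1', 1-count=2 -> q_even
  Position 5: read '0', 1-count=2 -> q_even (no change)
  Position 6: read '0', 1-count=2 -> q_even (no change)
  Position 7: read '0', 1-count=2 -> q_even (no change)
  Position 8: read '0', 1-count=2 -> q_even (no change)
Final state: q_even, total 1s = 2 (even); the DFA requires an even count -> accept

1


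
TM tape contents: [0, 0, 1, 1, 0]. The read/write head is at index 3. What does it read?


Tape: [0, 0, 1, 1, 0]
Positions: 0 1 2 3 4
Values:    0 0 1 1 0
Head at position 3
tape[3] = 1

1


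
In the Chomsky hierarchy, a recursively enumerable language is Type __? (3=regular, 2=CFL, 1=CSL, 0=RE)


Chomsky hierarchy levels:
  Type 3: Regular (DFA/NFA/regex)
  Type 2: Context-free (PDA)
  Type 1: Context-sensitive
  Type 0: Recursively enumerable (TM)
'recursively enumerable' corresponds to Type 0

0


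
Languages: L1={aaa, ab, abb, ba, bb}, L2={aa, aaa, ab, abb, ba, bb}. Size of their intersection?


L1 = {aaa, ab, abb, ba, bb}
L2 = {aa, aaa, ab, abb, ba, bb}
Checking each string in L1 against L2:
  'aaa': in L2? Yes
  'ab': in L2? Yes
  'abb': in L2? Yes
  'ba': in L2? Yes
  'bb': in L2? Yes
Intersection = {aaa, ab, abb, ba, bb}
|L1 ∩ L2| = 5

5


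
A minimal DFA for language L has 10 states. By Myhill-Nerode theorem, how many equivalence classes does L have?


Myhill-Nerode theorem:
Number of equivalence classes = number of states in minimal DFA
Minimal DFA states = 10
Therefore equivalence classes = 10

10


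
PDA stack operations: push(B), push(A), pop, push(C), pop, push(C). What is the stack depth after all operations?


Tracing stack operations:
  push(B) -> stack = [B], depth=1
  push(A) -> stack = [B,A], depth=2
  pop -> removed A, stack = [B], depth=1
  push(C) -> stack = [B,C], depth=2
  pop -> removed C, stack = [B], depth=1
  push(C) -> stack = [B,C], depth=2
Final depth = 2

2


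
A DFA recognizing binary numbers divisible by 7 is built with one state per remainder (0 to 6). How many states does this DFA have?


Divisibility by 7 is tracked via the remainder mod 7: 0, 1, ..., 6
The construction assigns one state to each remainder
Number of remainders = 7

7


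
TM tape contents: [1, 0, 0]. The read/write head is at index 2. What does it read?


Tape: [1, 0, 0]
Positions: 0 1 2
Values:    1 0 0
Head at position 2
tape[2] = 0

0


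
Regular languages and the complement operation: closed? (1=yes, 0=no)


Regular languages are closed under all standard operations:
- Union: Yes (product construction)
- Intersection: Yes (product construction)
- Complement: Yes (swap accept/reject)
- Concatenation: Yes (NFA construction)
Operation: complement -> Closed

1


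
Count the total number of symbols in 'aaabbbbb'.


String: 'aaabbbbb'
Counting characters:
  'a' appears 3 time(s)
  'b' appears 5 time(s)
Total length = 3 + 5 = 8

8


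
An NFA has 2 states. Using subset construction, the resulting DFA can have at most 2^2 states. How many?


NFA has 2 states
Subset construction: each DFA state = subset of NFA states
Maximum subsets = 2^2
2^2 = 4

4


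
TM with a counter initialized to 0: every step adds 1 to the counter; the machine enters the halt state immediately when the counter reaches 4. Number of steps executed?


Counter starts at 0. Counting sequence:
  Step 1: counter = 1
  Step 2: counter = 2
  Step 3: counter = 3
  Step 4: counter = 4
Counter reached 4 -> halt
Total steps = 4

4


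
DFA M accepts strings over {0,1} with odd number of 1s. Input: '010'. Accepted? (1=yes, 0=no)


DFA has 2 states: q_even (start, accept=no) and q_odd
Processing string '010' character by character:
  Position 0: read '0', 1-count=0 -> q_even (no change)
  Position 1: read '1', 1-count=1 -> q_odd
  Position 2: read '0', 1-count=1 -> q_odd (no change)
Final state: q_odd, total 1s = 1 (odd); the DFA requires an odd count -> accept

1


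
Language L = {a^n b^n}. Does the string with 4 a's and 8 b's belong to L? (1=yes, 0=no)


Language requires equal numbers of a's and b's
PDA pushes for each 'a', pops for each 'b'
Number of a's = 4
Number of b's = 8
4 != 8 -> Reject

0


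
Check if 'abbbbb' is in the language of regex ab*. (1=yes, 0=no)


Pattern: ab*
String: 'abbbbb'
Pattern requires: exactly one 'a' followed by zero or more 'b's
First char is 'a' -> OK
Rest 'bbbbb': all b's? Yes
Result: 1

1


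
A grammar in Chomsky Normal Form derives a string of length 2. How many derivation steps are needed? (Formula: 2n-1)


Chomsky Normal Form derivation:
String length n = 2
Each step either:
  - Splits a nonterminal into two (n-1 such steps)
  - Converts a nonterminal to terminal (n such steps)
Total = (n-1) + n = 2n - 1
= 2(2) - 1
= 4 - 1
= 3

3


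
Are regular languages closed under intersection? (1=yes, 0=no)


Regular languages are closed under:
- Union (DFA product construction)
- Intersection (DFA product construction)
- Complement (swap accept/reject states)
- Concatenation (NFA construction)
- Kleene star (NFA construction)
intersection is in this list
Therefore: closed

1


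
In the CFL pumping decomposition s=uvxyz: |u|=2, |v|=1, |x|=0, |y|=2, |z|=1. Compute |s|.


|s| = |u| + |v| + |x| + |y| + |z|
= 2 + 1 + 0 + 2 + 1
= 3 + 0 + 3
= 3 + 3
= 6

6


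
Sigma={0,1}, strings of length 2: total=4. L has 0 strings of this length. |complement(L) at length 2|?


Alphabet: {0,1}
String length: 2
Total strings of length 2 = 2^2 = 4
Strings in L = 0
Complement = total - |L|
= 4 - 0
= 4

4


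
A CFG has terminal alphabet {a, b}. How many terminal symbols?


Terminal symbols: a, b
Counting each: a (#1), b (#2)
Total = 2

2


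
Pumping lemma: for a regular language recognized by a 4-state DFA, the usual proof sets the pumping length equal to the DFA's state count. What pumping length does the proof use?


Pumping lemma for regular languages (standard proof):
Take p = |Q|, the number of DFA states.
Any string of length >= |Q| passes through |Q|+1 states while reading its first |Q| symbols,
so by pigeonhole some state repeats, giving the loop that can be pumped.
Here |Q| = 4
Therefore the proof uses p = 4

4


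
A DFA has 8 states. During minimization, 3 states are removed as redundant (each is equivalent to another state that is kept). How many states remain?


Original DFA: 8 states
Redundant states removed: 3
Minimized states = original - removed
= 8 - 3
= 5

5


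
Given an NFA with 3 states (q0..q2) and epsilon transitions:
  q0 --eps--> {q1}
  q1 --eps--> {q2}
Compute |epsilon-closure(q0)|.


Starting from q0
Initialize closure = {q0}
Follow epsilon from q0 -> add q1
Follow epsilon from q1 -> add q2
Final closure: {q0, q1, q2}
Size = 3

3


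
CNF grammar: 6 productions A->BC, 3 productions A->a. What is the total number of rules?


CNF allows two rule forms:
  A -> BC (binary): 6 rules
  A -> a (terminal): 3 rules
Total = 6 + 3 = 9

9


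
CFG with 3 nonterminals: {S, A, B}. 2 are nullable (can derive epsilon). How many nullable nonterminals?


Nonterminals: {S, A, B}
A nonterminal is nullable if it can derive epsilon
Counting nullable nonterminals: 2
Total nullable = 2

2


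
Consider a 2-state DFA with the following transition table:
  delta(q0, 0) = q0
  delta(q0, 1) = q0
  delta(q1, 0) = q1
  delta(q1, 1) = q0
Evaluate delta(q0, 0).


Looking up transition function:
delta(q0, 0) in the table
Row: q0, Column: 0
Result: q0

q0


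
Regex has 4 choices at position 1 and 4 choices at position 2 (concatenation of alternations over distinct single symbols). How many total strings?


First group: 4 alternatives
Second group: 4 alternatives
Concatenation: each choice from group 1 pairs with each from group 2
Total = 4 x 4 = 16

16


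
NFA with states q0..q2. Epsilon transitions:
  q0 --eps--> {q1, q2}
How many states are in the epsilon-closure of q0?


Starting from q0
Initialize closure = {q0}
Follow epsilon from q0 -> add q1
Follow epsilon from q0 -> add q2
Final closure: {q0, q1, q2}
Size = 3

3


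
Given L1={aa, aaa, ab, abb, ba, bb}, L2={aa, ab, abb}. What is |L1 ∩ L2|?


L1 = {aa, aaa, ab, abb, ba, bb}
L2 = {aa, ab, abb}
Checking each string in L1 against L2:
  'aa': in L2? Yes
  'aaa': in L2? No
  'ab': in L2? Yes
  'abb': in L2? Yes
  'ba': in L2? No
  'bb': in L2? No
Intersection = {aa, ab, abb}
|L1 ∩ L2| = 3

3


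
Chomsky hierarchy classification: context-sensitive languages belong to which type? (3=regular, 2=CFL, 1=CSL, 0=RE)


Chomsky hierarchy levels:
  Type 3: Regular (DFA/NFA/regex)
  Type 2: Context-free (PDA)
  Type 1: Context-sensitive
  Type 0: Recursively enumerable (TM)
'context-sensitive' corresponds to Type 1

1


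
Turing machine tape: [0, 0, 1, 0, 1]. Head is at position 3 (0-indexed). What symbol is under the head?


Tape: [0, 0, 1, 0, 1]
Positions: 0 1 2 3 4
Values:    0 0 1 0 1
Head at position 3
tape[3] = 0

0


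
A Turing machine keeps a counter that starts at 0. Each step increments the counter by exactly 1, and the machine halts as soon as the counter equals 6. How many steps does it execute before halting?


Counter starts at 0. Counting sequence:
  Step 1: counter = 1
  Step 2: counter = 2
  Step 3: counter = 3
  Step 4: counter = 4
  Step 5: counter = 5
  Step 6: counter = 6
Counter reached 6 -> halt
Total steps = 6

6


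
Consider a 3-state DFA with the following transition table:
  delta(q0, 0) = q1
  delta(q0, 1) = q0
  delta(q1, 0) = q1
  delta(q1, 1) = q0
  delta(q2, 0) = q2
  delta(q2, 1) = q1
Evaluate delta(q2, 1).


Looking up transition function:
delta(q2, 1) in the table
Row: q2, Column: 1
Result: q1

q1


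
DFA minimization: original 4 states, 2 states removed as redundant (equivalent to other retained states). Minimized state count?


Original DFA: 4 states
Redundant states removed: 2
Minimized states = original - removed
= 4 - 2
= 2

2


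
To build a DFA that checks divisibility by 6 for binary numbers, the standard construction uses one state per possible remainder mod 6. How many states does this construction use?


Divisibility by 6 is tracked via the remainder mod 6: 0, 1, ..., 5
The construction assigns one state to each remainder
Number of remainders = 6

6


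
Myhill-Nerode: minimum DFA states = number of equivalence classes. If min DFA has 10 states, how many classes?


Myhill-Nerode theorem:
Number of equivalence classes = number of states in minimal DFA
Minimal DFA states = 10
Therefore equivalence classes = 10

10


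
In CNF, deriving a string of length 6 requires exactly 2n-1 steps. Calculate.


Chomsky Normal Form derivation:
String length n = 6
Each step either:
  - Splits a nonterminal into two (n-1 such steps)
  - Converts a nonterminal to terminal (n such steps)
Total = (n-1) + n = 2n - 1
= 2(6) - 1
= 12 - 1
= 11

11


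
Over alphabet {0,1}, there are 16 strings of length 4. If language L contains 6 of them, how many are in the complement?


Alphabet: {0,1}
String length: 4
Total strings of length 4 = 2^4 = 16
Strings in L = 6
Complement = total - |L|
= 16 - 6
= 10

10


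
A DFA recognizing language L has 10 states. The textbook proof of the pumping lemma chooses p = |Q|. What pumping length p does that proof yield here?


Pumping lemma for regular languages (standard proof):
Take p = |Q|, the number of DFA states.
Any string of length >= |Q| passes through |Q|+1 states while reading its first |Q| symbols,
so by pigeonhole some state repeats, giving the loop that can be pumped.
Here |Q| = 10
Therefore the proof uses p = 10

10


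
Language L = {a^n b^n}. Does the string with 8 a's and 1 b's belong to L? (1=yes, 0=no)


Language requires equal numbers of a's and b's
PDA pushes for each 'a', pops for each 'b'
Number of a's = 8
Number of b's = 1
8 != 1 -> Reject

0


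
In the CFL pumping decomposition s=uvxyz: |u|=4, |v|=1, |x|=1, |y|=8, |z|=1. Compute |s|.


|s| = |u| + |v| + |x| + |y| + |z|
= 4 + 1 + 1 + 8 + 1
= 5 + 1 + 9
= 6 + 9
= 15

15


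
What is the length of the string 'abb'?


String: 'abb'
Counting characters:
  'a' appears 1 time(s)
  'b' appears 2 time(s)
Total length = 1 + 2 = 3

3


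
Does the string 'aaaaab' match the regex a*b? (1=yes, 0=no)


Pattern: a*b
String: 'aaaaab'
Pattern requires: zero or more 'a's followed by exactly one 'b'
Found 5 leading 'a's
Remaining: 'b'
Remaining is exactly 'b' -> match
Result: 1

1


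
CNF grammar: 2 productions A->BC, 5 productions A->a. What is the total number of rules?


CNF allows two rule forms:
  A -> BC (binary): 2 rules
  A -> a (terminal): 5 rules
Total = 2 + 5 = 7

7


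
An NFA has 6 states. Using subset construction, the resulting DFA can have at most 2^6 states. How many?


NFA has 6 states
Subset construction: each DFA state = subset of NFA states
Maximum subsets = 2^6
2^6 = 64

64


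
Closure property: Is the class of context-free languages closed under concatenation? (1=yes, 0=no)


CFL closure properties:
  Closed under: union, concatenation, Kleene star
  NOT closed under: intersection, complement
Operation 'concatenation' is in closed list -> Yes (closed)

1


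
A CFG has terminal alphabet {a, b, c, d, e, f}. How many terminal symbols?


Terminal symbols: a, b, c, d, e, f
Counting each: a (#1), b (#2), c (#3), d (#4), e (#5), f (#6)
Total = 6

6


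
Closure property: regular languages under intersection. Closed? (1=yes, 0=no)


Regular languages are closed under:
- Union (DFA product construction)
- Intersection (DFA product construction)
- Complement (swap accept/reject states)
- Concatenation (NFA construction)
- Kleene star (NFA construction)
intersection is in this list
Therefore: closed

1


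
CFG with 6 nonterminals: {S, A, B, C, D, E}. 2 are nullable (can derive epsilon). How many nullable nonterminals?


Nonterminals: {S, A, B, C, D, E}
A nonterminal is nullable if it can derive epsilon
Counting nullable nonterminals: 2
Total nullable = 2

2


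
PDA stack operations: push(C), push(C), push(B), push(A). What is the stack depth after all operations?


Tracing stack operations:
  push(C) -> stack = [C], depth=1
  push(C) -> stack = [C,C], depth=2
  push(B) -> stack = [C,C,B], depth=3
  push(A) -> stack = [C,C,B,A], depth=4
Final depth = 4

4


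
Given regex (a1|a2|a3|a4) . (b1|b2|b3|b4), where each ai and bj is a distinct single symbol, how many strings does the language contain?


First group: 4 alternatives
Second group: 4 alternatives
Concatenation: each choice from group 1 pairs with each from group 2
Total = 4 x 4 = 16

16


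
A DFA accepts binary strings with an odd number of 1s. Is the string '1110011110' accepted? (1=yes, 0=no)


DFA has 2 states: q_even (start, accept=no) and q_odd
Processing string '1110011110' character by character:
  Position 0: read '1', 1-count=1 -> q_odd
  Position 1: read '1', 1-count=2 -> q_even
  Position 2: read '1', 1-count=3 -> q_odd
  Position 3: read '0', 1-count=3 -> q_odd (no change)
  Position 4: read '0', 1-count=3 -> q_odd (no change)
  Position 5: read '1', 1-count=4 -> q_even
  Position 6: read '1', 1-count=5 -> q_odd
  Position 7: read '1', 1-count=6 -> q_even
  Position 8: read '1', 1-count=7 -> q_odd
  Position 9: read '0', 1-count=7 -> q_odd (no change)
Final state: q_odd, total 1s = 7 (odd); the DFA requires an odd count -> accept

1


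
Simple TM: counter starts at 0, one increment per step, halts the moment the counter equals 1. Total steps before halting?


Counter starts at 0. Counting sequence:
  Step 1: counter = 1
Counter reached 1 -> halt
Total steps = 1

1


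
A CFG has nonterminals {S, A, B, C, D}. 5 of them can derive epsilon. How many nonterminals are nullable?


Nonterminals: {S, A, B, C, D}
A nonterminal is nullable if it can derive epsilon
Counting nullable nonterminals: 5
Total nullable = 5

5


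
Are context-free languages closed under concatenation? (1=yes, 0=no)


CFL closure properties:
  Closed under: union, concatenation, Kleene star
  NOT closed under: intersection, complement
Operation 'concatenation' is in closed list -> Yes (closed)

1


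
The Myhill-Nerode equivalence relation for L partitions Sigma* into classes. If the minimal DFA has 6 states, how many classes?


Myhill-Nerode theorem:
Number of equivalence classes = number of states in minimal DFA
Minimal DFA states = 6
Therefore equivalence classes = 6

6


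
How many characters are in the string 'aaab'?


String: 'aaab'
Counting characters:
  'a' appears 3 time(s)
  'b' appears 1 time(s)
Total length = 3 + 1 = 4

4


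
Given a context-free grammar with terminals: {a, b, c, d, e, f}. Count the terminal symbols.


Terminal symbols: a, b, c, d, e, f
Counting each: a (#1), b (#2), c (#3), d (#4), e (#5), f (#6)
Total = 6

6


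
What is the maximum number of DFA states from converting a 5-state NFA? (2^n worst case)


NFA has 5 states
Subset construction: each DFA state = subset of NFA states
Maximum subsets = 2^5
2^5 = 32

32


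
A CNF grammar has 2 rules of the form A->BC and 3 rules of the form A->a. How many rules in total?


CNF allows two rule forms:
  A -> BC (binary): 2 rules
  A -> a (terminal): 3 rules
Total = 2 + 3 = 5

5


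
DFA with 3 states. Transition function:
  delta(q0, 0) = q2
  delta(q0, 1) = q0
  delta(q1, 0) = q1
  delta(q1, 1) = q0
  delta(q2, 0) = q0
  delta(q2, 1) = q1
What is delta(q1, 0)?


Looking up transition function:
delta(q1, 0) in the table
Row: q1, Column: 0
Result: q1

q1


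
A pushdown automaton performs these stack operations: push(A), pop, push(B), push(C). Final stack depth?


Tracing stack operations:
  push(A) -> stack = [A], depth=1
  pop -> removed A, stack = [], depth=0
  push(B) -> stack = [B], depth=1
  push(C) -> stack = [B,C], depth=2
Final depth = 2

2


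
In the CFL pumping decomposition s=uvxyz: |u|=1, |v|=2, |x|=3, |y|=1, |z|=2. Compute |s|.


|s| = |u| + |v| + |x| + |y| + |z|
= 1 + 2 + 3 + 1 + 2
= 3 + 3 + 3
= 6 + 3
= 9

9


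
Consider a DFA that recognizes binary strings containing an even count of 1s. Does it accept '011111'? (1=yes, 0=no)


DFA has 2 states: q_even (start, accept=yes) and q_odd
Processing string '011111' character by character:
  Position 0: read '0', 1-count=0 -> q_even (no change)
  Position 1: read '1', 1-count=1 -> q_odd
  Position 2: read '1', 1-count=2 -> q_even
  Position 3: read '1', 1-count=3 -> q_odd
  Position 4: read '1', 1-count=4 -> q_even
  Position 5: read '1', 1-count=5 -> q_odd
Final state: q_odd, total 1s = 5 (odd); the DFA requires an even count -> reject

0


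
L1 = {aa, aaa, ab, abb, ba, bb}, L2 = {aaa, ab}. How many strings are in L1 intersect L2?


L1 = {aa, aaa, ab, abb, ba, bb}
L2 = {aaa, ab}
Checking each string in L1 against L2:
  'aa': in L2? No
  'aaa': in L2? Yes
  'ab': in L2? Yes
  'abb': in L2? No
  'ba': in L2? No
  'bb': in L2? No
Intersection = {aaa, ab}
|L1 ∩ L2| = 2

2


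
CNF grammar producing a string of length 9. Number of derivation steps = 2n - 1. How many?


Chomsky Normal Form derivation:
String length n = 9
Each step either:
  - Splits a nonterminal into two (n-1 such steps)
  - Converts a nonterminal to terminal (n such steps)
Total = (n-1) + n = 2n - 1
= 2(9) - 1
= 18 - 1
= 17

17


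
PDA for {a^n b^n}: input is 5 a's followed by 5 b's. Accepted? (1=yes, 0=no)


Language requires equal numbers of a's and b's
PDA pushes for each 'a', pops for each 'b'
Number of a's = 5
Number of b's = 5
5 == 5 -> Accept

1


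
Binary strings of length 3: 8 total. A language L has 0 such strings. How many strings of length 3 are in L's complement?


Alphabet: {0,1}
String length: 3
Total strings of length 3 = 2^3 = 8
Strings in L = 0
Complement = total - |L|
= 8 - 0
= 8

8


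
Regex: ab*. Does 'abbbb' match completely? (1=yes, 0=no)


Pattern: ab*
String: 'abbbb'
Pattern requires: exactly one 'a' followed by zero or more 'b's
First char is 'a' -> OK
Rest 'bbbb': all b's? Yes
Result: 1

1


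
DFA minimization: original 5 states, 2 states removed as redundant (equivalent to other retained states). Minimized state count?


Original DFA: 5 states
Redundant states removed: 2
Minimized states = original - removed
= 5 - 2
= 3

3


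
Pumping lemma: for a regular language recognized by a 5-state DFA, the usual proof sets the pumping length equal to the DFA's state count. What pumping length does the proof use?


Pumping lemma for regular languages (standard proof):
Take p = |Q|, the number of DFA states.
Any string of length >= |Q| passes through |Q|+1 states while reading its first |Q| symbols,
so by pigeonhole some state repeats, giving the loop that can be pumped.
Here |Q| = 5
Therefore the proof uses p = 5

5


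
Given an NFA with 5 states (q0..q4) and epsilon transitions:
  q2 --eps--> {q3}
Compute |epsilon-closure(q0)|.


Starting from q0
Initialize closure = {q0}
q0 has no outgoing epsilon transitions -> nothing to add
Final closure: {q0}
Size = 1

1


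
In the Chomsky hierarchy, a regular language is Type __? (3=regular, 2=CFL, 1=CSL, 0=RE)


Chomsky hierarchy levels:
  Type 3: Regular (DFA/NFA/regex)
  Type 2: Context-free (PDA)
  Type 1: Context-sensitive
  Type 0: Recursively enumerable (TM)
'regular' corresponds to Type 3

3


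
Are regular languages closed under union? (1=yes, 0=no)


Regular languages are closed under:
- Union (DFA product construction)
- Intersection (DFA product construction)
- Complement (swap accept/reject states)
- Concatenation (NFA construction)
- Kleene star (NFA construction)
union is in this list
Therefore: closed

1


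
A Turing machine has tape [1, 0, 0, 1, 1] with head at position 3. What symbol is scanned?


Tape: [1, 0, 0, 1, 1]
Positions: 0 1 2 3 4
Values:    1 0 0 1 1
Head at position 3
tape[3] = 1

1


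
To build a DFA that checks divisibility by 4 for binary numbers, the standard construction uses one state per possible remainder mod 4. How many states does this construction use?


Divisibility by 4 is tracked via the remainder mod 4: 0, 1, ..., 3
The construction assigns one state to each remainder
Number of remainders = 4

4


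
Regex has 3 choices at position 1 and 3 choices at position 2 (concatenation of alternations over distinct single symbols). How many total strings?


First group: 3 alternatives
Second group: 3 alternatives
Concatenation: each choice from group 1 pairs with each from group 2
Total = 3 x 3 = 9

9


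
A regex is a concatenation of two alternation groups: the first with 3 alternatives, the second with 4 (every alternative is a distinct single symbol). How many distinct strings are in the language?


First group: 3 alternatives
Second group: 4 alternatives
Concatenation: each choice from group 1 pairs with each from group 2
Total = 3 x 4 = 12

12


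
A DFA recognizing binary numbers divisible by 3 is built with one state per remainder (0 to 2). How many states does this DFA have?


Divisibility by 3 is tracked via the remainder mod 3: 0, 1, ..., 2
The construction assigns one state to each remainder
Number of remainders = 3

3


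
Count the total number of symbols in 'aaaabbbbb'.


String: 'aaaabbbbb'
Counting characters:
  'a' appears 4 time(s)
  'b' appears 5 time(s)
Total length = 4 + 5 = 9

9


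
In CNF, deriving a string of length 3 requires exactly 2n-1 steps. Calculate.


Chomsky Normal Form derivation:
String length n = 3
Each step either:
  - Splits a nonterminal into two (n-1 such steps)
  - Converts a nonterminal to terminal (n such steps)
Total = (n-1) + n = 2n - 1
= 2(3) - 1
= 6 - 1
= 5

5


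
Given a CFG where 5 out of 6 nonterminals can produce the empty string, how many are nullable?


Nonterminals: {S, A, B, C, D, E}
A nonterminal is nullable if it can derive epsilon
Counting nullable nonterminals: 5
Total nullable = 5

5


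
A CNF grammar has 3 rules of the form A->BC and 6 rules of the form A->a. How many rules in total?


CNF allows two rule forms:
  A -> BC (binary): 3 rules
  A -> a (terminal): 6 rules
Total = 3 + 6 = 9

9


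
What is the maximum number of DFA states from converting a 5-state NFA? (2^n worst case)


NFA has 5 states
Subset construction: each DFA state = subset of NFA states
Maximum subsets = 2^5
2^5 = 32

32


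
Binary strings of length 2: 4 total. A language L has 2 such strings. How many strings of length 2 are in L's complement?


Alphabet: {0,1}
String length: 2
Total strings of length 2 = 2^2 = 4
Strings in L = 2
Complement = total - |L|
= 4 - 2
= 2

2


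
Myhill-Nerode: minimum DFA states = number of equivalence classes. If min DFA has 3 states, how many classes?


Myhill-Nerode theorem:
Number of equivalence classes = number of states in minimal DFA
Minimal DFA states = 3
Therefore equivalence classes = 3

3


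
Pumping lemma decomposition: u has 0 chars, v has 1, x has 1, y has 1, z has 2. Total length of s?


|s| = |u| + |v| + |x| + |y| + |z|
= 0 + 1 + 1 + 1 + 2
= 1 + 1 + 3
= 2 + 3
= 5

5


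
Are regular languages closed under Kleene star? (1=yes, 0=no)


Regular languages are closed under:
- Union (DFA product construction)
- Intersection (DFA product construction)
- Complement (swap accept/reject states)
- Concatenation (NFA construction)
- Kleene star (NFA construction)
Kleene star is in this list
Therefore: closed

1


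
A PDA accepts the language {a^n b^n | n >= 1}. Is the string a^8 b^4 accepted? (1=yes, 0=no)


Language requires equal numbers of a's and b's
PDA pushes for each 'a', pops for each 'b'
Number of a's = 8
Number of b's = 4
8 != 4 -> Reject

0


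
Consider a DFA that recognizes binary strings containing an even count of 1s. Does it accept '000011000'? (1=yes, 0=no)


DFA has 2 states: q_even (start, accept=yes) and q_odd
Processing string '000011000' character by character:
  Position 0: read '0', 1-count=0 -> q_even (no change)
  Position 1: read '0', 1-count=0 -> q_even (no change)
  Position 2: read '0', 1-count=0 -> q_even (no change)
  Position 3: read '0', 1-count=0 -> q_even (no change)
  Position 4: read '1', 1-count=1 -> q_odd
  Position 5: read '1', 1-count=2 -> q_even
  Position 6: read '0', 1-count=2 -> q_even (no change)
  Position 7: read '0', 1-count=2 -> q_even (no change)
  Position 8: read '0', 1-count=2 -> q_even (no change)
Final state: q_even, total 1s = 2 (even); the DFA requires an even count -> accept

1


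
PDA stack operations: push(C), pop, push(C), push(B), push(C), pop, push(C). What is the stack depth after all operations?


Tracing stack operations:
  push(C) -> stack = [C], depth=1
  pop -> removed C, stack = [], depth=0
  push(C) -> stack = [C], depth=1
  push(B) -> stack = [C,B], depth=2
  push(C) -> stack = [C,B,C], depth=3
  pop -> removed C, stack = [C,B], depth=2
  push(C) -> stack = [C,B,C], depth=3
Final depth = 3

3


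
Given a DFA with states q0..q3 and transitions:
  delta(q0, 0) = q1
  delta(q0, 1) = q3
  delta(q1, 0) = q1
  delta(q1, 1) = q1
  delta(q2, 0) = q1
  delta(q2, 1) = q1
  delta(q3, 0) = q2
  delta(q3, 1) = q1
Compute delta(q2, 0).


Looking up transition function:
delta(q2, 0) in the table
Row: q2, Column: 0
Result: q1

q1


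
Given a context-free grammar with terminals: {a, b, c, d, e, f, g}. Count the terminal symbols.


Terminal symbols: a, b, c, d, e, f, g
Counting each: a (#1), b (#2), c (#3), d (#4), e (#5), f (#6), g (#7)
Total = 7

7


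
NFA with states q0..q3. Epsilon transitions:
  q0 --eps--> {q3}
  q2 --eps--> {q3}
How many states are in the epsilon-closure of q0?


Starting from q0
Initialize closure = {q0}
Follow epsilon from q0 -> add q3
Final closure: {q0, q3}
Size = 2

2


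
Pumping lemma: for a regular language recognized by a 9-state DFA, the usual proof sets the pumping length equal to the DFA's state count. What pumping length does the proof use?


Pumping lemma for regular languages (standard proof):
Take p = |Q|, the number of DFA states.
Any string of length >= |Q| passes through |Q|+1 states while reading its first |Q| symbols,
so by pigeonhole some state repeats, giving the loop that can be pumped.
Here |Q| = 9
Therefore the proof uses p = 9

9


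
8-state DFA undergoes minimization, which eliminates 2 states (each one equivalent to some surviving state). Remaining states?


Original DFA: 8 states
Redundant states removed: 2
Minimized states = original - removed
= 8 - 2
= 6

6


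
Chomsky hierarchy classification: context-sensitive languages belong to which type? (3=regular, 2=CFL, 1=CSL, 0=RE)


Chomsky hierarchy levels:
  Type 3: Regular (DFA/NFA/regex)
  Type 2: Context-free (PDA)
  Type 1: Context-sensitive
  Type 0: Recursively enumerable (TM)
'context-sensitive' corresponds to Type 1

1
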